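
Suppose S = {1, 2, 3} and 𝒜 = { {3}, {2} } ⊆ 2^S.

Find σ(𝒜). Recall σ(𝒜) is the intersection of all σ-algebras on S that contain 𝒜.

Seed the family with 𝒜 together with ∅ and S: { ∅, {2}, {3}, S }.
Pass 1. New:
  {1,2}  = ᶜ of {3}
  {1,3}  = ᶜ of {2}
  {2,3}  = {3} ∪ {2}
  — 7 sets.
Pass 2: +1 →
  {1}  = ᶜ of {2,3}
  — 8 sets.
After Pass 3 the family is unchanged; done.

Therefore σ(𝒜) = { ∅, {1}, {2}, {3}, {1,2}, {1,3}, {2,3}, S } (|σ(𝒜)| = 8).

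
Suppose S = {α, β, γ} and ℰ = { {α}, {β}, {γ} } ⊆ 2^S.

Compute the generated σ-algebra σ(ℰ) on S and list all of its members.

σ(ℰ) (8 sets): { {}, {α}, {β}, {γ}, {α,β}, {α,γ}, {β,γ}, S }

Trace:
Begin from { {}, {α}, {β}, {γ}, S } (that is, ℰ plus ∅ and S).
Iteration 1: 3 new —
  {α,β}  = {γ}ᶜ
  {α,γ}  = {β}ᶜ
  {β,γ}  = {α}ᶜ
  — 8 sets.
Iteration 2: already closed under ᶜ and ∪.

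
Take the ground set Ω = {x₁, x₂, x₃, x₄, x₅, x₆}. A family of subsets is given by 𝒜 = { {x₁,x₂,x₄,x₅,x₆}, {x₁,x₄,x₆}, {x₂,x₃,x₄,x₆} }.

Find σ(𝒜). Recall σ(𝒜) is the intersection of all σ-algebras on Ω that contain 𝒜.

Take S₀ = 𝒜 ∪ {∅, Ω} = { {}, {x₁,x₄,x₆}, {x₂,x₃,x₄,x₆}, {x₁,x₂,x₄,x₅,x₆}, Ω }.
Round 1. New:
  {x₃}  = ᶜ of {x₁,x₂,x₄,x₅,x₆}
  {x₁,x₅}  = ᶜ of {x₂,x₃,x₄,x₆}
  {x₂,x₃,x₅}  = ᶜ of {x₁,x₄,x₆}
  {x₁,x₂,x₃,x₄,x₆}  = {x₂,x₃,x₄,x₆} ∪ {x₁,x₄,x₆}
  (now 9)
Round 2. New:
  {x₅}  = ᶜ of {x₁,x₂,x₃,x₄,x₆}
  {x₁,x₃,x₅}  = {x₃} ∪ {x₁,x₅}
  {x₁,x₂,x₃,x₅}  = {x₂,x₃,x₅} ∪ {x₁,x₅}
  {x₁,x₃,x₄,x₆}  = {x₁,x₄,x₆} ∪ {x₃}
  {x₁,x₄,x₅,x₆}  = {x₁,x₄,x₆} ∪ {x₁,x₅}
  {x₂,x₃,x₄,x₅,x₆}  = {x₂,x₃,x₅} ∪ {x₂,x₃,x₄,x₆}
  (now 15)
Round 3. New:
  {x₁}  = ᶜ of {x₂,x₃,x₄,x₅,x₆}
  {x₂,x₃}  = ᶜ of {x₁,x₄,x₅,x₆}
  {x₂,x₅}  = ᶜ of {x₁,x₃,x₄,x₆}
  {x₃,x₅}  = {x₃} ∪ {x₅}
  {x₄,x₆}  = ᶜ of {x₁,x₂,x₃,x₅}
  {x₂,x₄,x₆}  = ᶜ of {x₁,x₃,x₅}
  {x₁,x₃,x₄,x₅,x₆}  = {x₃} ∪ {x₁,x₄,x₅,x₆}
  (now 22)
Round 4: +9 →
  {x₂}  = ᶜ of {x₁,x₃,x₄,x₅,x₆}
  {x₁,x₃}  = {x₃} ∪ {x₁}
  {x₁,x₂,x₃}  = {x₂,x₃} ∪ {x₁}
  {x₁,x₂,x₅}  = {x₂,x₅} ∪ {x₁,x₅}
  {x₃,x₄,x₆}  = {x₄,x₆} ∪ {x₃}
  {x₄,x₅,x₆}  = {x₄,x₆} ∪ {x₅}
  {x₁,x₂,x₄,x₆}  = ᶜ of {x₃,x₅}
  {x₂,x₄,x₅,x₆}  = {x₂,x₄,x₆} ∪ {x₂,x₅}
  {x₃,x₄,x₅,x₆}  = {x₃,x₅} ∪ {x₄,x₆}
  (now 31)
Round 5 adds 1:
  {x₁,x₂}  = ᶜ of {x₃,x₄,x₅,x₆}
  (now 32)
Round 6: stable.

Therefore σ(𝒜) = { {}, {x₁}, {x₂}, {x₃}, {x₅}, {x₁,x₂}, {x₁,x₃}, {x₁,x₅}, {x₂,x₃}, {x₂,x₅}, {x₃,x₅}, {x₄,x₆}, {x₁,x₂,x₃}, {x₁,x₂,x₅}, {x₁,x₃,x₅}, {x₁,x₄,x₆}, {x₂,x₃,x₅}, {x₂,x₄,x₆}, {x₃,x₄,x₆}, {x₄,x₅,x₆}, {x₁,x₂,x₃,x₅}, {x₁,x₂,x₄,x₆}, {x₁,x₃,x₄,x₆}, {x₁,x₄,x₅,x₆}, {x₂,x₃,x₄,x₆}, {x₂,x₄,x₅,x₆}, {x₃,x₄,x₅,x₆}, {x₁,x₂,x₃,x₄,x₆}, {x₁,x₂,x₄,x₅,x₆}, {x₁,x₃,x₄,x₅,x₆}, {x₂,x₃,x₄,x₅,x₆}, Ω } (|σ(𝒜)| = 32).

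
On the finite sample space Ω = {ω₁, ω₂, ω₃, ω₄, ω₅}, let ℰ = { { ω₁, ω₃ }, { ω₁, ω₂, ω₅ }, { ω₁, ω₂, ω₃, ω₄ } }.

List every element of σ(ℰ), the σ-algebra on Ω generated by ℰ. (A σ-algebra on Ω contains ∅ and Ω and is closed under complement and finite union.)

|σ(ℰ)| = 32.  σ(ℰ) = { {  }, { ω₁ }, { ω₂ }, { ω₃ }, { ω₄ }, { ω₅ }, { ω₁, ω₂ }, { ω₁, ω₃ }, { ω₁, ω₄ }, { ω₁, ω₅ }, { ω₂, ω₃ }, { ω₂, ω₄ }, { ω₂, ω₅ }, { ω₃, ω₄ }, { ω₃, ω₅ }, { ω₄, ω₅ }, { ω₁, ω₂, ω₃ }, { ω₁, ω₂, ω₄ }, { ω₁, ω₂, ω₅ }, { ω₁, ω₃, ω₄ }, { ω₁, ω₃, ω₅ }, { ω₁, ω₄, ω₅ }, { ω₂, ω₃, ω₄ }, { ω₂, ω₃, ω₅ }, { ω₂, ω₄, ω₅ }, { ω₃, ω₄, ω₅ }, { ω₁, ω₂, ω₃, ω₄ }, { ω₁, ω₂, ω₃, ω₅ }, { ω₁, ω₂, ω₄, ω₅ }, { ω₁, ω₃, ω₄, ω₅ }, { ω₂, ω₃, ω₄, ω₅ }, Ω }

Trace:
Seed the family with ℰ together with ∅ and Ω: { {  }, { ω₁, ω₃ }, { ω₁, ω₂, ω₅ }, { ω₁, ω₂, ω₃, ω₄ }, Ω }.
Pass 1. New:
  { ω₅ }  = Ω∖{ ω₁, ω₂, ω₃, ω₄ }
  { ω₃, ω₄ }  = Ω∖{ ω₁, ω₂, ω₅ }
  { ω₂, ω₄, ω₅ }  = Ω∖{ ω₁, ω₃ }
  { ω₁, ω₂, ω₃, ω₅ }  = { ω₁, ω₂, ω₅ } ∪ { ω₁, ω₃ }
  (now 9)
Pass 2 (6 new):
  { ω₄ }  = Ω∖{ ω₁, ω₂, ω₃, ω₅ }
  { ω₁, ω₃, ω₄ }  = { ω₃, ω₄ } ∪ { ω₁, ω₃ }
  { ω₁, ω₃, ω₅ }  = { ω₅ } ∪ { ω₁, ω₃ }
  { ω₃, ω₄, ω₅ }  = { ω₃, ω₄ } ∪ { ω₅ }
  { ω₁, ω₂, ω₄, ω₅ }  = { ω₁, ω₂, ω₅ } ∪ { ω₂, ω₄, ω₅ }
  { ω₂, ω₃, ω₄, ω₅ }  = { ω₃, ω₄ } ∪ { ω₂, ω₄, ω₅ }
  (now 15)
Pass 3: +7 →
  { ω₁ }  = Ω∖{ ω₂, ω₃, ω₄, ω₅ }
  { ω₃ }  = Ω∖{ ω₁, ω₂, ω₄, ω₅ }
  { ω₁, ω₂ }  = Ω∖{ ω₃, ω₄, ω₅ }
  { ω₂, ω₄ }  = Ω∖{ ω₁, ω₃, ω₅ }
  { ω₂, ω₅ }  = Ω∖{ ω₁, ω₃, ω₄ }
  { ω₄, ω₅ }  = { ω₄ } ∪ { ω₅ }
  { ω₁, ω₃, ω₄, ω₅ }  = { ω₃, ω₄, ω₅ } ∪ { ω₁, ω₃, ω₄ }
  (now 22)
Pass 4: 9 new —
  { ω₂ }  = Ω∖{ ω₁, ω₃, ω₄, ω₅ }
  { ω₁, ω₄ }  = { ω₄ } ∪ { ω₁ }
  { ω₁, ω₅ }  = { ω₅ } ∪ { ω₁ }
  { ω₃, ω₅ }  = { ω₅ } ∪ { ω₃ }
  { ω₁, ω₂, ω₃ }  = Ω∖{ ω₄, ω₅ }
  { ω₁, ω₂, ω₄ }  = { ω₂, ω₄ } ∪ { ω₁, ω₂ }
  { ω₁, ω₄, ω₅ }  = { ω₄, ω₅ } ∪ { ω₁ }
  { ω₂, ω₃, ω₄ }  = { ω₃, ω₄ } ∪ { ω₂, ω₄ }
  { ω₂, ω₃, ω₅ }  = { ω₂, ω₅ } ∪ { ω₃ }
  (now 31)
Pass 5. New:
  { ω₂, ω₃ }  = Ω∖{ ω₁, ω₄, ω₅ }
  (now 32)
Pass 6: no new sets; the family is a σ-algebra.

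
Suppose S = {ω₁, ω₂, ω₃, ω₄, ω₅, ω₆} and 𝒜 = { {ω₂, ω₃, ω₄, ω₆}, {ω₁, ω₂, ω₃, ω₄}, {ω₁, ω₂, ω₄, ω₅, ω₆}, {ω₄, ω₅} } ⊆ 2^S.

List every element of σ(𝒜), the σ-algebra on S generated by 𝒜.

Start: 𝒜 ∪ {∅, S} = { ∅, {ω₄, ω₅}, {ω₁, ω₂, ω₃, ω₄}, {ω₂, ω₃, ω₄, ω₆}, {ω₁, ω₂, ω₄, ω₅, ω₆}, S }.
Step 1 (7 new):
  {ω₃}  = {ω₁, ω₂, ω₄, ω₅, ω₆}ᶜ
  {ω₁, ω₅}  = {ω₂, ω₃, ω₄, ω₆}ᶜ
  {ω₅, ω₆}  = {ω₁, ω₂, ω₃, ω₄}ᶜ
  {ω₁, ω₂, ω₃, ω₆}  = {ω₄, ω₅}ᶜ
  {ω₁, ω₂, ω₃, ω₄, ω₅}  = {ω₄, ω₅} ∪ {ω₁, ω₂, ω₃, ω₄}
  {ω₁, ω₂, ω₃, ω₄, ω₆}  = {ω₂, ω₃, ω₄, ω₆} ∪ {ω₁, ω₂, ω₃, ω₄}
  {ω₂, ω₃, ω₄, ω₅, ω₆}  = {ω₄, ω₅} ∪ {ω₂, ω₃, ω₄, ω₆}
  |family| = 13
Step 2 adds 10:
  {ω₁}  = {ω₂, ω₃, ω₄, ω₅, ω₆}ᶜ
  {ω₅}  = {ω₁, ω₂, ω₃, ω₄, ω₆}ᶜ
  {ω₆}  = {ω₁, ω₂, ω₃, ω₄, ω₅}ᶜ
  {ω₁, ω₃, ω₅}  = {ω₃} ∪ {ω₁, ω₅}
  {ω₁, ω₄, ω₅}  = {ω₄, ω₅} ∪ {ω₁, ω₅}
  {ω₁, ω₅, ω₆}  = {ω₅, ω₆} ∪ {ω₁, ω₅}
  {ω₃, ω₄, ω₅}  = {ω₄, ω₅} ∪ {ω₃}
  {ω₃, ω₅, ω₆}  = {ω₅, ω₆} ∪ {ω₃}
  {ω₄, ω₅, ω₆}  = {ω₅, ω₆} ∪ {ω₄, ω₅}
  {ω₁, ω₂, ω₃, ω₅, ω₆}  = {ω₅, ω₆} ∪ {ω₁, ω₂, ω₃, ω₆}
  |family| = 23
Step 3 adds 16:
  {ω₄}  = {ω₁, ω₂, ω₃, ω₅, ω₆}ᶜ
  {ω₁, ω₃}  = {ω₃} ∪ {ω₁}
  {ω₁, ω₆}  = {ω₆} ∪ {ω₁}
  {ω₃, ω₅}  = {ω₅} ∪ {ω₃}
  {ω₃, ω₆}  = {ω₆} ∪ {ω₃}
  {ω₁, ω₂, ω₃}  = {ω₄, ω₅, ω₆}ᶜ
  {ω₁, ω₂, ω₄}  = {ω₃, ω₅, ω₆}ᶜ
  {ω₁, ω₂, ω₆}  = {ω₃, ω₄, ω₅}ᶜ
  {ω₂, ω₃, ω₄}  = {ω₁, ω₅, ω₆}ᶜ
  {ω₂, ω₃, ω₆}  = {ω₁, ω₄, ω₅}ᶜ
  {ω₂, ω₄, ω₆}  = {ω₁, ω₃, ω₅}ᶜ
  {ω₁, ω₃, ω₄, ω₅}  = {ω₃, ω₄, ω₅} ∪ {ω₁, ω₃, ω₅}
  {ω₁, ω₃, ω₅, ω₆}  = {ω₅, ω₆} ∪ {ω₁, ω₃, ω₅}
  {ω₁, ω₄, ω₅, ω₆}  = {ω₅, ω₆} ∪ {ω₁, ω₄, ω₅}
  {ω₃, ω₄, ω₅, ω₆}  = {ω₃, ω₄, ω₅} ∪ {ω₅, ω₆}
  {ω₁, ω₃, ω₄, ω₅, ω₆}  = {ω₃, ω₄, ω₅} ∪ {ω₁, ω₅, ω₆}
  |family| = 39
Step 4. New:
  {ω₂}  = {ω₁, ω₃, ω₄, ω₅, ω₆}ᶜ
  {ω₁, ω₂}  = {ω₃, ω₄, ω₅, ω₆}ᶜ
  {ω₁, ω₄}  = {ω₄} ∪ {ω₁}
  {ω₂, ω₃}  = {ω₁, ω₄, ω₅, ω₆}ᶜ
  {ω₂, ω₄}  = {ω₁, ω₃, ω₅, ω₆}ᶜ
  {ω₂, ω₆}  = {ω₁, ω₃, ω₄, ω₅}ᶜ
  {ω₃, ω₄}  = {ω₃} ∪ {ω₄}
  {ω₄, ω₆}  = {ω₄} ∪ {ω₆}
  {ω₁, ω₃, ω₄}  = {ω₁, ω₃} ∪ {ω₄}
  {ω₁, ω₃, ω₆}  = {ω₁, ω₆} ∪ {ω₁, ω₃}
  {ω₁, ω₄, ω₆}  = {ω₁, ω₆} ∪ {ω₄}
  {ω₃, ω₄, ω₆}  = {ω₃, ω₆} ∪ {ω₄}
  {ω₁, ω₂, ω₃, ω₅}  = {ω₁, ω₃, ω₅} ∪ {ω₁, ω₂, ω₃}
  {ω₁, ω₂, ω₄, ω₅}  = {ω₃, ω₆}ᶜ
  {ω₁, ω₂, ω₄, ω₆}  = {ω₃, ω₅}ᶜ
  {ω₁, ω₂, ω₅, ω₆}  = {ω₁, ω₅, ω₆} ∪ {ω₁, ω₂, ω₆}
  {ω₂, ω₃, ω₄, ω₅}  = {ω₁, ω₆}ᶜ
  {ω₂, ω₃, ω₅, ω₆}  = {ω₃, ω₅} ∪ {ω₂, ω₃, ω₆}
  {ω₂, ω₄, ω₅, ω₆}  = {ω₁, ω₃}ᶜ
  |family| = 58
Step 5: 6 new —
  {ω₂, ω₅}  = {ω₂} ∪ {ω₅}
  {ω₁, ω₂, ω₅}  = {ω₃, ω₄, ω₆}ᶜ
  {ω₂, ω₃, ω₅}  = {ω₁, ω₄, ω₆}ᶜ
  {ω₂, ω₄, ω₅}  = {ω₁, ω₃, ω₆}ᶜ
  {ω₂, ω₅, ω₆}  = {ω₁, ω₃, ω₄}ᶜ
  {ω₁, ω₃, ω₄, ω₆}  = {ω₃, ω₄} ∪ {ω₁, ω₃, ω₆}
  |family| = 64
Step 6 adds nothing — fixpoint reached.

σ(𝒜) = { ∅, {ω₁}, {ω₂}, {ω₃}, {ω₄}, {ω₅}, {ω₆}, {ω₁, ω₂}, {ω₁, ω₃}, {ω₁, ω₄}, {ω₁, ω₅}, {ω₁, ω₆}, {ω₂, ω₃}, {ω₂, ω₄}, {ω₂, ω₅}, {ω₂, ω₆}, {ω₃, ω₄}, {ω₃, ω₅}, {ω₃, ω₆}, {ω₄, ω₅}, {ω₄, ω₆}, {ω₅, ω₆}, {ω₁, ω₂, ω₃}, {ω₁, ω₂, ω₄}, {ω₁, ω₂, ω₅}, {ω₁, ω₂, ω₆}, {ω₁, ω₃, ω₄}, {ω₁, ω₃, ω₅}, {ω₁, ω₃, ω₆}, {ω₁, ω₄, ω₅}, {ω₁, ω₄, ω₆}, {ω₁, ω₅, ω₆}, {ω₂, ω₃, ω₄}, {ω₂, ω₃, ω₅}, {ω₂, ω₃, ω₆}, {ω₂, ω₄, ω₅}, {ω₂, ω₄, ω₆}, {ω₂, ω₅, ω₆}, {ω₃, ω₄, ω₅}, {ω₃, ω₄, ω₆}, {ω₃, ω₅, ω₆}, {ω₄, ω₅, ω₆}, {ω₁, ω₂, ω₃, ω₄}, {ω₁, ω₂, ω₃, ω₅}, {ω₁, ω₂, ω₃, ω₆}, {ω₁, ω₂, ω₄, ω₅}, {ω₁, ω₂, ω₄, ω₆}, {ω₁, ω₂, ω₅, ω₆}, {ω₁, ω₃, ω₄, ω₅}, {ω₁, ω₃, ω₄, ω₆}, {ω₁, ω₃, ω₅, ω₆}, {ω₁, ω₄, ω₅, ω₆}, {ω₂, ω₃, ω₄, ω₅}, {ω₂, ω₃, ω₄, ω₆}, {ω₂, ω₃, ω₅, ω₆}, {ω₂, ω₄, ω₅, ω₆}, {ω₃, ω₄, ω₅, ω₆}, {ω₁, ω₂, ω₃, ω₄, ω₅}, {ω₁, ω₂, ω₃, ω₄, ω₆}, {ω₁, ω₂, ω₃, ω₅, ω₆}, {ω₁, ω₂, ω₄, ω₅, ω₆}, {ω₁, ω₃, ω₄, ω₅, ω₆}, {ω₂, ω₃, ω₄, ω₅, ω₆}, S }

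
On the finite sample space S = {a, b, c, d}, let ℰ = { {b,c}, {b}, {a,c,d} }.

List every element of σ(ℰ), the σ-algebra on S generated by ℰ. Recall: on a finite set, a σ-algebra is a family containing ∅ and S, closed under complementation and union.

Answer: σ(ℰ) = { {}, {b}, {c}, {a,d}, {b,c}, {a,b,d}, {a,c,d}, S }

Trace:
Take S₀ = ℰ ∪ {∅, S} = { {}, {b}, {b,c}, {a,c,d}, S }.
Step 1: 1 new —
  {a,d}  = complement {b,c}
  (now 6)
Step 2: +1 →
  {a,b,d}  = {b} ∪ {a,d}
  (now 7)
Step 3. New:
  {c}  = complement {a,b,d}
  (now 8)
Step 4: no new sets; the family is a σ-algebra.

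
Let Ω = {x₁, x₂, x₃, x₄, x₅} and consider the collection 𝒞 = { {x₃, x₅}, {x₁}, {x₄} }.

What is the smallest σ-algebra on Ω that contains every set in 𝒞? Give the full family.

Initial family (5 sets): { ∅, {x₁}, {x₄}, {x₃, x₅}, Ω }.
Pass 1. New:
  {x₁, x₄}  = {x₄} ∪ {x₁}
  {x₁, x₂, x₄}  = complement {x₃, x₅}
  {x₁, x₃, x₅}  = {x₃, x₅} ∪ {x₁}
  {x₃, x₄, x₅}  = {x₄} ∪ {x₃, x₅}
  {x₁, x₂, x₃, x₅}  = complement {x₄}
  {x₂, x₃, x₄, x₅}  = complement {x₁}
Pass 2: +4 →
  {x₁, x₂}  = complement {x₃, x₄, x₅}
  {x₂, x₄}  = complement {x₁, x₃, x₅}
  {x₂, x₃, x₅}  = complement {x₁, x₄}
  {x₁, x₃, x₄, x₅}  = {x₃, x₄, x₅} ∪ {x₁, x₃, x₅}
Pass 3: +1 →
  {x₂}  = complement {x₁, x₃, x₄, x₅}
After Pass 4 the family is unchanged; done.

|σ(𝒞)| = 16.  σ(𝒞) = { ∅, {x₁}, {x₂}, {x₄}, {x₁, x₂}, {x₁, x₄}, {x₂, x₄}, {x₃, x₅}, {x₁, x₂, x₄}, {x₁, x₃, x₅}, {x₂, x₃, x₅}, {x₃, x₄, x₅}, {x₁, x₂, x₃, x₅}, {x₁, x₃, x₄, x₅}, {x₂, x₃, x₄, x₅}, Ω }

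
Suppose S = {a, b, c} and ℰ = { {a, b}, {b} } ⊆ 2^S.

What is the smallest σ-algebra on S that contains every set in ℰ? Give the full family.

Initial family (4 sets): { {}, {b}, {a, b}, S }.
Round 1 (2 new):
  {c}  = S∖{a, b}
  {a, c}  = S∖{b}
Round 2: +1 →
  {b, c}  = {c} ∪ {b}
Round 3: 1 new —
  {a}  = S∖{b, c}
Round 4: already closed under ᶜ and ∪.

Therefore σ(ℰ) = { {}, {a}, {b}, {c}, {a, b}, {a, c}, {b, c}, S } (|σ(ℰ)| = 8).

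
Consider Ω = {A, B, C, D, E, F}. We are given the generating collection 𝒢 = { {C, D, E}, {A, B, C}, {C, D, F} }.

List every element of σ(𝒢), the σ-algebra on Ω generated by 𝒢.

Initial family (5 sets): { ∅, {A, B, C}, {C, D, E}, {C, D, F}, Ω }.
Pass 1: +6 →
  {A, B, E}  = complement {C, D, F}
  {A, B, F}  = complement {C, D, E}
  {D, E, F}  = complement {A, B, C}
  {C, D, E, F}  = {C, D, E} ∪ {C, D, F}
  {A, B, C, D, E}  = {C, D, E} ∪ {A, B, C}
  {A, B, C, D, F}  = {A, B, C} ∪ {C, D, F}
  |family| = 11
Pass 2: +7 →
  {E}  = complement {A, B, C, D, F}
  {F}  = complement {A, B, C, D, E}
  {A, B}  = complement {C, D, E, F}
  {A, B, C, E}  = {A, B, C} ∪ {A, B, E}
  {A, B, C, F}  = {A, B, C} ∪ {A, B, F}
  {A, B, E, F}  = {A, B, E} ∪ {A, B, F}
  {A, B, D, E, F}  = {A, B, E} ∪ {D, E, F}
  |family| = 18
Pass 3 (6 new):
  {C}  = complement {A, B, D, E, F}
  {C, D}  = complement {A, B, E, F}
  {D, E}  = complement {A, B, C, F}
  {D, F}  = complement {A, B, C, E}
  {E, F}  = {E} ∪ {F}
  {A, B, C, E, F}  = {A, B, E} ∪ {A, B, C, F}
  |family| = 24
Pass 4 adds 7:
  {D}  = complement {A, B, C, E, F}
  {C, E}  = {E} ∪ {C}
  {C, F}  = {F} ∪ {C}
  {C, E, F}  = {E, F} ∪ {C}
  {A, B, C, D}  = complement {E, F}
  {A, B, D, E}  = {A, B} ∪ {D, E}
  {A, B, D, F}  = {A, B} ∪ {D, F}
  |family| = 31
Pass 5: 1 new —
  {A, B, D}  = complement {C, E, F}
  |family| = 32
Pass 6: already closed under ᶜ and ∪.

|σ(𝒢)| = 32.  σ(𝒢) = { ∅, {C}, {D}, {E}, {F}, {A, B}, {C, D}, {C, E}, {C, F}, {D, E}, {D, F}, {E, F}, {A, B, C}, {A, B, D}, {A, B, E}, {A, B, F}, {C, D, E}, {C, D, F}, {C, E, F}, {D, E, F}, {A, B, C, D}, {A, B, C, E}, {A, B, C, F}, {A, B, D, E}, {A, B, D, F}, {A, B, E, F}, {C, D, E, F}, {A, B, C, D, E}, {A, B, C, D, F}, {A, B, C, E, F}, {A, B, D, E, F}, Ω }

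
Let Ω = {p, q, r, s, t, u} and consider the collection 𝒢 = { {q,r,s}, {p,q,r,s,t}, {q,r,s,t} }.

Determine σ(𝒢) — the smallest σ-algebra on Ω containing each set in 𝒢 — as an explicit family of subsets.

Begin from { {}, {q,r,s}, {q,r,s,t}, {p,q,r,s,t}, Ω } (that is, 𝒢 plus ∅ and Ω).
Step 1 adds 3:
  {u}  = {p,q,r,s,t}ᶜ
  {p,u}  = {q,r,s,t}ᶜ
  {p,t,u}  = {q,r,s}ᶜ
  (now 8)
Step 2. New:
  {q,r,s,u}  = {q,r,s} ∪ {u}
  {p,q,r,s,u}  = {p,u} ∪ {q,r,s}
  {q,r,s,t,u}  = {q,r,s,t} ∪ {u}
  (now 11)
Step 3: 3 new —
  {p}  = {q,r,s,t,u}ᶜ
  {t}  = {p,q,r,s,u}ᶜ
  {p,t}  = {q,r,s,u}ᶜ
  (now 14)
Step 4: 2 new —
  {t,u}  = {t} ∪ {u}
  {p,q,r,s}  = {q,r,s} ∪ {p}
  (now 16)
Step 5: stable.

|σ(𝒢)| = 16.  σ(𝒢) = { {}, {p}, {t}, {u}, {p,t}, {p,u}, {t,u}, {p,t,u}, {q,r,s}, {p,q,r,s}, {q,r,s,t}, {q,r,s,u}, {p,q,r,s,t}, {p,q,r,s,u}, {q,r,s,t,u}, Ω }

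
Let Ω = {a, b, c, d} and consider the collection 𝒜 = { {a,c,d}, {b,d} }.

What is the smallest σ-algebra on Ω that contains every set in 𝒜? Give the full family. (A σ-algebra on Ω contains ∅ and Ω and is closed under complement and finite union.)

|σ(𝒜)| = 8.  σ(𝒜) = { {}, {b}, {d}, {a,c}, {b,d}, {a,b,c}, {a,c,d}, Ω }

Check:
Seed the family with 𝒜 together with ∅ and Ω: { {}, {b,d}, {a,c,d}, Ω }.
Pass 1: 2 new —
  {b}  = {a,c,d}ᶜ
  {a,c}  = {b,d}ᶜ
  |family| = 6
Pass 2. New:
  {a,b,c}  = {a,c} ∪ {b}
  |family| = 7
Pass 3: +1 →
  {d}  = {a,b,c}ᶜ
  |family| = 8
After Pass 4 the family is unchanged; done.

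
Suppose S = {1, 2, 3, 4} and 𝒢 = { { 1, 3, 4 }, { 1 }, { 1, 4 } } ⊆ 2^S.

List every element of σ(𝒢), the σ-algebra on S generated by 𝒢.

σ(𝒢) = { ∅, { 1 }, { 2 }, { 3 }, { 4 }, { 1, 2 }, { 1, 3 }, { 1, 4 }, { 2, 3 }, { 2, 4 }, { 3, 4 }, { 1, 2, 3 }, { 1, 2, 4 }, { 1, 3, 4 }, { 2, 3, 4 }, S }

Working:
Start: 𝒢 ∪ {∅, S} = { ∅, { 1 }, { 1, 4 }, { 1, 3, 4 }, S }.
Iteration 1: +3 →
  { 2 }  = { 1, 3, 4 }ᶜ
  { 2, 3 }  = { 1, 4 }ᶜ
  { 2, 3, 4 }  = { 1 }ᶜ
  (now 8)
Iteration 2: 3 new —
  { 1, 2 }  = { 2 } ∪ { 1 }
  { 1, 2, 3 }  = { 2, 3 } ∪ { 1 }
  { 1, 2, 4 }  = { 2 } ∪ { 1, 4 }
  (now 11)
Iteration 3 (3 new):
  { 3 }  = { 1, 2, 4 }ᶜ
  { 4 }  = { 1, 2, 3 }ᶜ
  { 3, 4 }  = { 1, 2 }ᶜ
  (now 14)
Iteration 4: 2 new —
  { 1, 3 }  = { 3 } ∪ { 1 }
  { 2, 4 }  = { 4 } ∪ { 2 }
  (now 16)
Iteration 5: already closed under ᶜ and ∪.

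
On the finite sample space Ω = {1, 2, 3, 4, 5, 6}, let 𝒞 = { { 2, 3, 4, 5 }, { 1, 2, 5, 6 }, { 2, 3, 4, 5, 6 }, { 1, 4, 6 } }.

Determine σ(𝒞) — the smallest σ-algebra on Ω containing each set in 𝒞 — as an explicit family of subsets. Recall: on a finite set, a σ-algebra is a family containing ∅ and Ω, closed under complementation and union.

Seed the family with 𝒞 together with ∅ and Ω: { {}, { 1, 4, 6 }, { 1, 2, 5, 6 }, { 2, 3, 4, 5 }, { 2, 3, 4, 5, 6 }, Ω }.
Round 1: +5 →
  { 1 }  = ᶜ of { 2, 3, 4, 5, 6 }
  { 1, 6 }  = ᶜ of { 2, 3, 4, 5 }
  { 3, 4 }  = ᶜ of { 1, 2, 5, 6 }
  { 2, 3, 5 }  = ᶜ of { 1, 4, 6 }
  { 1, 2, 4, 5, 6 }  = { 1, 4, 6 } ∪ { 1, 2, 5, 6 }
  (now 11)
Round 2. New:
  { 3 }  = ᶜ of { 1, 2, 4, 5, 6 }
  { 1, 3, 4 }  = { 3, 4 } ∪ { 1 }
  { 1, 2, 3, 5 }  = { 2, 3, 5 } ∪ { 1 }
  { 1, 3, 4, 6 }  = { 3, 4 } ∪ { 1, 6 }
  { 1, 2, 3, 4, 5 }  = { 2, 3, 4, 5 } ∪ { 1 }
  { 1, 2, 3, 5, 6 }  = { 1, 6 } ∪ { 2, 3, 5 }
  (now 17)
Round 3: +7 →
  { 4 }  = ᶜ of { 1, 2, 3, 5, 6 }
  { 6 }  = ᶜ of { 1, 2, 3, 4, 5 }
  { 1, 3 }  = { 3 } ∪ { 1 }
  { 2, 5 }  = ᶜ of { 1, 3, 4, 6 }
  { 4, 6 }  = ᶜ of { 1, 2, 3, 5 }
  { 1, 3, 6 }  = { 3 } ∪ { 1, 6 }
  { 2, 5, 6 }  = ᶜ of { 1, 3, 4 }
  (now 24)
Round 4 adds 7:
  { 1, 4 }  = { 1 } ∪ { 4 }
  { 3, 6 }  = { 6 } ∪ { 3 }
  { 1, 2, 5 }  = { 2, 5 } ∪ { 1 }
  { 2, 4, 5 }  = ᶜ of { 1, 3, 6 }
  { 3, 4, 6 }  = { 3, 4 } ∪ { 6 }
  { 2, 3, 5, 6 }  = { 2, 5, 6 } ∪ { 3 }
  { 2, 4, 5, 6 }  = ᶜ of { 1, 3 }
  (now 31)
Round 5: 1 new —
  { 1, 2, 4, 5 }  = ᶜ of { 3, 6 }
  (now 32)
After Round 6 the family is unchanged; done.

Hence σ(𝒞) has 32 members: { {}, { 1 }, { 3 }, { 4 }, { 6 }, { 1, 3 }, { 1, 4 }, { 1, 6 }, { 2, 5 }, { 3, 4 }, { 3, 6 }, { 4, 6 }, { 1, 2, 5 }, { 1, 3, 4 }, { 1, 3, 6 }, { 1, 4, 6 }, { 2, 3, 5 }, { 2, 4, 5 }, { 2, 5, 6 }, { 3, 4, 6 }, { 1, 2, 3, 5 }, { 1, 2, 4, 5 }, { 1, 2, 5, 6 }, { 1, 3, 4, 6 }, { 2, 3, 4, 5 }, { 2, 3, 5, 6 }, { 2, 4, 5, 6 }, { 1, 2, 3, 4, 5 }, { 1, 2, 3, 5, 6 }, { 1, 2, 4, 5, 6 }, { 2, 3, 4, 5, 6 }, Ω }.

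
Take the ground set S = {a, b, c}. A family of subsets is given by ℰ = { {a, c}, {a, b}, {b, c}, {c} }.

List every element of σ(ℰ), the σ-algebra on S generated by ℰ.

|σ(ℰ)| = 8.  σ(ℰ) = { {}, {a}, {b}, {c}, {a, b}, {a, c}, {b, c}, S }

Check:
Seed the family with ℰ together with ∅ and S: { {}, {c}, {a, b}, {a, c}, {b, c}, S }.
Pass 1 adds 2:
  {a}  = S∖{b, c}
  {b}  = S∖{a, c}
  [8 total]
Pass 2: closed — nothing new.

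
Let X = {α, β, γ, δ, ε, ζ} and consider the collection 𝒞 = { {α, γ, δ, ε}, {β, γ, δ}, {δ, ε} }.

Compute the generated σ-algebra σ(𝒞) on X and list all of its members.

Begin from { ∅, {δ, ε}, {β, γ, δ}, {α, γ, δ, ε}, X } (that is, 𝒞 plus ∅ and X).
Pass 1 adds 5:
  {β, ζ}  = complement {α, γ, δ, ε}
  {α, ε, ζ}  = complement {β, γ, δ}
  {α, β, γ, ζ}  = complement {δ, ε}
  {β, γ, δ, ε}  = {δ, ε} ∪ {β, γ, δ}
  {α, β, γ, δ, ε}  = {β, γ, δ} ∪ {α, γ, δ, ε}
  — 10 sets.
Pass 2: 10 new —
  {ζ}  = complement {α, β, γ, δ, ε}
  {α, ζ}  = complement {β, γ, δ, ε}
  {α, β, ε, ζ}  = {β, ζ} ∪ {α, ε, ζ}
  {α, δ, ε, ζ}  = {δ, ε} ∪ {α, ε, ζ}
  {β, γ, δ, ζ}  = {β, γ, δ} ∪ {β, ζ}
  {β, δ, ε, ζ}  = {β, ζ} ∪ {δ, ε}
  {α, β, γ, δ, ζ}  = {β, γ, δ} ∪ {α, β, γ, ζ}
  {α, β, γ, ε, ζ}  = {α, β, γ, ζ} ∪ {α, ε, ζ}
  {α, γ, δ, ε, ζ}  = {α, ε, ζ} ∪ {α, γ, δ, ε}
  {β, γ, δ, ε, ζ}  = {β, ζ} ∪ {β, γ, δ, ε}
  — 20 sets.
Pass 3 adds 11:
  {α}  = complement {β, γ, δ, ε, ζ}
  {β}  = complement {α, γ, δ, ε, ζ}
  {δ}  = complement {α, β, γ, ε, ζ}
  {ε}  = complement {α, β, γ, δ, ζ}
  {α, γ}  = complement {β, δ, ε, ζ}
  {α, ε}  = complement {β, γ, δ, ζ}
  {β, γ}  = complement {α, δ, ε, ζ}
  {γ, δ}  = complement {α, β, ε, ζ}
  {α, β, ζ}  = {α, ζ} ∪ {β, ζ}
  {δ, ε, ζ}  = {δ, ε} ∪ {ζ}
  {α, β, δ, ε, ζ}  = {α, ζ} ∪ {β, δ, ε, ζ}
  — 31 sets.
Pass 4 (27 new):
  {γ}  = complement {α, β, δ, ε, ζ}
  {α, β}  = {α} ∪ {β}
  {α, δ}  = {α} ∪ {δ}
  {β, δ}  = {β} ∪ {δ}
  {β, ε}  = {β} ∪ {ε}
  {δ, ζ}  = {ζ} ∪ {δ}
  {ε, ζ}  = {ζ} ∪ {ε}
  {α, β, γ}  = complement {δ, ε, ζ}
  {α, β, ε}  = {β} ∪ {α, ε}
  {α, γ, δ}  = {γ, δ} ∪ {α}
  {α, γ, ε}  = {ε} ∪ {α, γ}
  {α, γ, ζ}  = {α, ζ} ∪ {α, γ}
  {α, δ, ε}  = {α} ∪ {δ, ε}
  {α, δ, ζ}  = {α, ζ} ∪ {δ}
  {β, γ, ε}  = {ε} ∪ {β, γ}
  {β, γ, ζ}  = {β, ζ} ∪ {β, γ}
  {β, δ, ε}  = {β} ∪ {δ, ε}
  {β, δ, ζ}  = {β, ζ} ∪ {δ}
  {β, ε, ζ}  = {β, ζ} ∪ {ε}
  {γ, δ, ε}  = complement {α, β, ζ}
  {γ, δ, ζ}  = {γ, δ} ∪ {ζ}
  {α, β, γ, δ}  = {α} ∪ {β, γ, δ}
  {α, β, γ, ε}  = {β, γ} ∪ {α, ε}
  {α, β, δ, ζ}  = {δ} ∪ {α, β, ζ}
  {α, γ, δ, ζ}  = {γ, δ} ∪ {α, ζ}
  {α, γ, ε, ζ}  = {α, ε, ζ} ∪ {α, γ}
  {γ, δ, ε, ζ}  = {γ, δ} ∪ {δ, ε, ζ}
  — 58 sets.
Pass 5 (6 new):
  {γ, ε}  = complement {α, β, δ, ζ}
  {γ, ζ}  = {γ} ∪ {ζ}
  {α, β, δ}  = {β} ∪ {α, δ}
  {γ, ε, ζ}  = {γ} ∪ {ε, ζ}
  {α, β, δ, ε}  = {β} ∪ {α, δ, ε}
  {β, γ, ε, ζ}  = complement {α, δ}
  — 64 sets.
After Pass 6 the family is unchanged; done.

|σ(𝒞)| = 64.  σ(𝒞) = { ∅, {α}, {β}, {γ}, {δ}, {ε}, {ζ}, {α, β}, {α, γ}, {α, δ}, {α, ε}, {α, ζ}, {β, γ}, {β, δ}, {β, ε}, {β, ζ}, {γ, δ}, {γ, ε}, {γ, ζ}, {δ, ε}, {δ, ζ}, {ε, ζ}, {α, β, γ}, {α, β, δ}, {α, β, ε}, {α, β, ζ}, {α, γ, δ}, {α, γ, ε}, {α, γ, ζ}, {α, δ, ε}, {α, δ, ζ}, {α, ε, ζ}, {β, γ, δ}, {β, γ, ε}, {β, γ, ζ}, {β, δ, ε}, {β, δ, ζ}, {β, ε, ζ}, {γ, δ, ε}, {γ, δ, ζ}, {γ, ε, ζ}, {δ, ε, ζ}, {α, β, γ, δ}, {α, β, γ, ε}, {α, β, γ, ζ}, {α, β, δ, ε}, {α, β, δ, ζ}, {α, β, ε, ζ}, {α, γ, δ, ε}, {α, γ, δ, ζ}, {α, γ, ε, ζ}, {α, δ, ε, ζ}, {β, γ, δ, ε}, {β, γ, δ, ζ}, {β, γ, ε, ζ}, {β, δ, ε, ζ}, {γ, δ, ε, ζ}, {α, β, γ, δ, ε}, {α, β, γ, δ, ζ}, {α, β, γ, ε, ζ}, {α, β, δ, ε, ζ}, {α, γ, δ, ε, ζ}, {β, γ, δ, ε, ζ}, X }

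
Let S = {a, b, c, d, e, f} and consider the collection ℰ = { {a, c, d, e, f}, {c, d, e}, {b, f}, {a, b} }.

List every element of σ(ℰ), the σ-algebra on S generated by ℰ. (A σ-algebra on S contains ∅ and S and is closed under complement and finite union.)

Seed the family with ℰ together with ∅ and S: { {}, {a, b}, {b, f}, {c, d, e}, {a, c, d, e, f}, S }.
Step 1: +6 →
  {b}  = complement {a, c, d, e, f}
  {a, b, f}  = complement {c, d, e}
  {a, c, d, e}  = complement {b, f}
  {c, d, e, f}  = complement {a, b}
  {a, b, c, d, e}  = {c, d, e} ∪ {a, b}
  {b, c, d, e, f}  = {c, d, e} ∪ {b, f}
  |family| = 12
Step 2. New:
  {a}  = complement {b, c, d, e, f}
  {f}  = complement {a, b, c, d, e}
  {b, c, d, e}  = {c, d, e} ∪ {b}
  |family| = 15
Step 3 adds 1:
  {a, f}  = complement {b, c, d, e}
  |family| = 16
Step 4 adds nothing — fixpoint reached.

|σ(ℰ)| = 16.  σ(ℰ) = { {}, {a}, {b}, {f}, {a, b}, {a, f}, {b, f}, {a, b, f}, {c, d, e}, {a, c, d, e}, {b, c, d, e}, {c, d, e, f}, {a, b, c, d, e}, {a, c, d, e, f}, {b, c, d, e, f}, S }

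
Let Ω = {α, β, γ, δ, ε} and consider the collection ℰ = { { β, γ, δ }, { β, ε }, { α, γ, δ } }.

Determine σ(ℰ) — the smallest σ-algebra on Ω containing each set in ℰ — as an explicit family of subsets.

σ(ℰ) = { ∅, { α }, { β }, { ε }, { α, β }, { α, ε }, { β, ε }, { γ, δ }, { α, β, ε }, { α, γ, δ }, { β, γ, δ }, { γ, δ, ε }, { α, β, γ, δ }, { α, γ, δ, ε }, { β, γ, δ, ε }, Ω }

Trace:
Take S₀ = ℰ ∪ {∅, Ω} = { ∅, { β, ε }, { α, γ, δ }, { β, γ, δ }, Ω }.
Step 1. New:
  { α, ε }  = Ω∖{ β, γ, δ }
  { α, β, γ, δ }  = { α, γ, δ } ∪ { β, γ, δ }
  { β, γ, δ, ε }  = { β, ε } ∪ { β, γ, δ }
  — 8 sets.
Step 2 (4 new):
  { α }  = Ω∖{ β, γ, δ, ε }
  { ε }  = Ω∖{ α, β, γ, δ }
  { α, β, ε }  = { β, ε } ∪ { α, ε }
  { α, γ, δ, ε }  = { α, γ, δ } ∪ { α, ε }
  — 12 sets.
Step 3: 2 new —
  { β }  = Ω∖{ α, γ, δ, ε }
  { γ, δ }  = Ω∖{ α, β, ε }
  — 14 sets.
Step 4 adds 2:
  { α, β }  = { β } ∪ { α }
  { γ, δ, ε }  = { γ, δ } ∪ { ε }
  — 16 sets.
After Step 5 the family is unchanged; done.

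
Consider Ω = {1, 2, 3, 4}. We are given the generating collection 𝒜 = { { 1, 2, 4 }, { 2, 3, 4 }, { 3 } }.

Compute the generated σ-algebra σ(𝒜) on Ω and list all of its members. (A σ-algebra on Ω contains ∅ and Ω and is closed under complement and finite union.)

σ(𝒜) (8 sets): { {  }, { 1 }, { 3 }, { 1, 3 }, { 2, 4 }, { 1, 2, 4 }, { 2, 3, 4 }, Ω }

Working:
Take S₀ = 𝒜 ∪ {∅, Ω} = { {  }, { 3 }, { 1, 2, 4 }, { 2, 3, 4 }, Ω }.
Step 1 adds 1:
  { 1 }  = { 2, 3, 4 }ᶜ
  (now 6)
Step 2 (1 new):
  { 1, 3 }  = { 3 } ∪ { 1 }
  (now 7)
Step 3 (1 new):
  { 2, 4 }  = { 1, 3 }ᶜ
  (now 8)
Step 4: closed — nothing new.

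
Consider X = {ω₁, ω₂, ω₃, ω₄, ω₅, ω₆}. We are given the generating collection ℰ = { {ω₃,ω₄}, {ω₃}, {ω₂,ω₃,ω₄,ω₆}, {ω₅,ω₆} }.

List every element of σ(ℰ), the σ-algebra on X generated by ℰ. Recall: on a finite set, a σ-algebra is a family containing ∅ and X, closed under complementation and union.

σ(ℰ) = { {}, {ω₁}, {ω₂}, {ω₃}, {ω₄}, {ω₅}, {ω₆}, {ω₁,ω₂}, {ω₁,ω₃}, {ω₁,ω₄}, {ω₁,ω₅}, {ω₁,ω₆}, {ω₂,ω₃}, {ω₂,ω₄}, {ω₂,ω₅}, {ω₂,ω₆}, {ω₃,ω₄}, {ω₃,ω₅}, {ω₃,ω₆}, {ω₄,ω₅}, {ω₄,ω₆}, {ω₅,ω₆}, {ω₁,ω₂,ω₃}, {ω₁,ω₂,ω₄}, {ω₁,ω₂,ω₅}, {ω₁,ω₂,ω₆}, {ω₁,ω₃,ω₄}, {ω₁,ω₃,ω₅}, {ω₁,ω₃,ω₆}, {ω₁,ω₄,ω₅}, {ω₁,ω₄,ω₆}, {ω₁,ω₅,ω₆}, {ω₂,ω₃,ω₄}, {ω₂,ω₃,ω₅}, {ω₂,ω₃,ω₆}, {ω₂,ω₄,ω₅}, {ω₂,ω₄,ω₆}, {ω₂,ω₅,ω₆}, {ω₃,ω₄,ω₅}, {ω₃,ω₄,ω₆}, {ω₃,ω₅,ω₆}, {ω₄,ω₅,ω₆}, {ω₁,ω₂,ω₃,ω₄}, {ω₁,ω₂,ω₃,ω₅}, {ω₁,ω₂,ω₃,ω₆}, {ω₁,ω₂,ω₄,ω₅}, {ω₁,ω₂,ω₄,ω₆}, {ω₁,ω₂,ω₅,ω₆}, {ω₁,ω₃,ω₄,ω₅}, {ω₁,ω₃,ω₄,ω₆}, {ω₁,ω₃,ω₅,ω₆}, {ω₁,ω₄,ω₅,ω₆}, {ω₂,ω₃,ω₄,ω₅}, {ω₂,ω₃,ω₄,ω₆}, {ω₂,ω₃,ω₅,ω₆}, {ω₂,ω₄,ω₅,ω₆}, {ω₃,ω₄,ω₅,ω₆}, {ω₁,ω₂,ω₃,ω₄,ω₅}, {ω₁,ω₂,ω₃,ω₄,ω₆}, {ω₁,ω₂,ω₃,ω₅,ω₆}, {ω₁,ω₂,ω₄,ω₅,ω₆}, {ω₁,ω₃,ω₄,ω₅,ω₆}, {ω₂,ω₃,ω₄,ω₅,ω₆}, X }

Derivation:
Begin from { {}, {ω₃}, {ω₃,ω₄}, {ω₅,ω₆}, {ω₂,ω₃,ω₄,ω₆}, X } (that is, ℰ plus ∅ and X).
Pass 1: 7 new —
  {ω₁,ω₅}  = {ω₂,ω₃,ω₄,ω₆}ᶜ
  {ω₃,ω₅,ω₆}  = {ω₃} ∪ {ω₅,ω₆}
  {ω₁,ω₂,ω₃,ω₄}  = {ω₅,ω₆}ᶜ
  {ω₁,ω₂,ω₅,ω₆}  = {ω₃,ω₄}ᶜ
  {ω₃,ω₄,ω₅,ω₆}  = {ω₃,ω₄} ∪ {ω₅,ω₆}
  {ω₁,ω₂,ω₄,ω₅,ω₆}  = {ω₃}ᶜ
  {ω₂,ω₃,ω₄,ω₅,ω₆}  = {ω₅,ω₆} ∪ {ω₂,ω₃,ω₄,ω₆}
  |family| = 13
Pass 2 adds 11:
  {ω₁}  = {ω₂,ω₃,ω₄,ω₅,ω₆}ᶜ
  {ω₁,ω₂}  = {ω₃,ω₄,ω₅,ω₆}ᶜ
  {ω₁,ω₂,ω₄}  = {ω₃,ω₅,ω₆}ᶜ
  {ω₁,ω₃,ω₅}  = {ω₃} ∪ {ω₁,ω₅}
  {ω₁,ω₅,ω₆}  = {ω₅,ω₆} ∪ {ω₁,ω₅}
  {ω₁,ω₃,ω₄,ω₅}  = {ω₃,ω₄} ∪ {ω₁,ω₅}
  {ω₁,ω₃,ω₅,ω₆}  = {ω₃,ω₅,ω₆} ∪ {ω₁,ω₅}
  {ω₁,ω₂,ω₃,ω₄,ω₅}  = {ω₁,ω₅} ∪ {ω₁,ω₂,ω₃,ω₄}
  {ω₁,ω₂,ω₃,ω₄,ω₆}  = {ω₂,ω₃,ω₄,ω₆} ∪ {ω₁,ω₂,ω₃,ω₄}
  {ω₁,ω₂,ω₃,ω₅,ω₆}  = {ω₃} ∪ {ω₁,ω₂,ω₅,ω₆}
  {ω₁,ω₃,ω₄,ω₅,ω₆}  = {ω₃,ω₄,ω₅,ω₆} ∪ {ω₁,ω₅}
  |family| = 24
Pass 3 adds 14:
  {ω₂}  = {ω₁,ω₃,ω₄,ω₅,ω₆}ᶜ
  {ω₄}  = {ω₁,ω₂,ω₃,ω₅,ω₆}ᶜ
  {ω₅}  = {ω₁,ω₂,ω₃,ω₄,ω₆}ᶜ
  {ω₆}  = {ω₁,ω₂,ω₃,ω₄,ω₅}ᶜ
  {ω₁,ω₃}  = {ω₃} ∪ {ω₁}
  {ω₂,ω₄}  = {ω₁,ω₃,ω₅,ω₆}ᶜ
  {ω₂,ω₆}  = {ω₁,ω₃,ω₄,ω₅}ᶜ
  {ω₁,ω₂,ω₃}  = {ω₁,ω₂} ∪ {ω₃}
  {ω₁,ω₂,ω₅}  = {ω₁,ω₅} ∪ {ω₁,ω₂}
  {ω₁,ω₃,ω₄}  = {ω₃,ω₄} ∪ {ω₁}
  {ω₂,ω₃,ω₄}  = {ω₁,ω₅,ω₆}ᶜ
  {ω₂,ω₄,ω₆}  = {ω₁,ω₃,ω₅}ᶜ
  {ω₁,ω₂,ω₃,ω₅}  = {ω₁,ω₃,ω₅} ∪ {ω₁,ω₂}
  {ω₁,ω₂,ω₄,ω₅}  = {ω₁,ω₅} ∪ {ω₁,ω₂,ω₄}
  |family| = 38
Pass 4. New:
  {ω₁,ω₄}  = {ω₄} ∪ {ω₁}
  {ω₁,ω₆}  = {ω₁} ∪ {ω₆}
  {ω₂,ω₃}  = {ω₂} ∪ {ω₃}
  {ω₂,ω₅}  = {ω₂} ∪ {ω₅}
  {ω₃,ω₅}  = {ω₃} ∪ {ω₅}
  {ω₃,ω₆}  = {ω₁,ω₂,ω₄,ω₅}ᶜ
  {ω₄,ω₅}  = {ω₄} ∪ {ω₅}
  {ω₄,ω₆}  = {ω₁,ω₂,ω₃,ω₅}ᶜ
  {ω₁,ω₂,ω₆}  = {ω₁,ω₂} ∪ {ω₂,ω₆}
  {ω₁,ω₃,ω₆}  = {ω₁,ω₃} ∪ {ω₆}
  {ω₁,ω₄,ω₅}  = {ω₄} ∪ {ω₁,ω₅}
  {ω₂,ω₃,ω₆}  = {ω₂,ω₆} ∪ {ω₃}
  {ω₂,ω₄,ω₅}  = {ω₂,ω₄} ∪ {ω₅}
  {ω₂,ω₅,ω₆}  = {ω₁,ω₃,ω₄}ᶜ
  {ω₃,ω₄,ω₅}  = {ω₃,ω₄} ∪ {ω₅}
  {ω₃,ω₄,ω₆}  = {ω₁,ω₂,ω₅}ᶜ
  {ω₄,ω₅,ω₆}  = {ω₁,ω₂,ω₃}ᶜ
  {ω₁,ω₂,ω₃,ω₆}  = {ω₁,ω₃} ∪ {ω₂,ω₆}
  {ω₁,ω₂,ω₄,ω₆}  = {ω₂,ω₄,ω₆} ∪ {ω₁,ω₂}
  {ω₁,ω₃,ω₄,ω₆}  = {ω₁,ω₃,ω₄} ∪ {ω₆}
  {ω₁,ω₄,ω₅,ω₆}  = {ω₁,ω₅,ω₆} ∪ {ω₄}
  {ω₂,ω₃,ω₄,ω₅}  = {ω₂,ω₃,ω₄} ∪ {ω₅}
  {ω₂,ω₃,ω₅,ω₆}  = {ω₂} ∪ {ω₃,ω₅,ω₆}
  {ω₂,ω₄,ω₅,ω₆}  = {ω₁,ω₃}ᶜ
  |family| = 62
Pass 5. New:
  {ω₁,ω₄,ω₆}  = {ω₁,ω₆} ∪ {ω₁,ω₄}
  {ω₂,ω₃,ω₅}  = {ω₂,ω₅} ∪ {ω₃,ω₅}
  |family| = 64
Pass 6: no new sets; the family is a σ-algebra.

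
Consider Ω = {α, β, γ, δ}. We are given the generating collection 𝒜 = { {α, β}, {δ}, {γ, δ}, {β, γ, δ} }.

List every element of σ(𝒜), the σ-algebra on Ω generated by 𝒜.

|σ(𝒜)| = 16.  σ(𝒜) = { {}, {α}, {β}, {γ}, {δ}, {α, β}, {α, γ}, {α, δ}, {β, γ}, {β, δ}, {γ, δ}, {α, β, γ}, {α, β, δ}, {α, γ, δ}, {β, γ, δ}, Ω }

Working:
Seed the family with 𝒜 together with ∅ and Ω: { {}, {δ}, {α, β}, {γ, δ}, {β, γ, δ}, Ω }.
Iteration 1: 3 new —
  {α}  = ᶜ of {β, γ, δ}
  {α, β, γ}  = ᶜ of {δ}
  {α, β, δ}  = {α, β} ∪ {δ}
Iteration 2: 3 new —
  {γ}  = ᶜ of {α, β, δ}
  {α, δ}  = {δ} ∪ {α}
  {α, γ, δ}  = {γ, δ} ∪ {α}
Iteration 3 (3 new):
  {β}  = ᶜ of {α, γ, δ}
  {α, γ}  = {γ} ∪ {α}
  {β, γ}  = ᶜ of {α, δ}
Iteration 4 (1 new):
  {β, δ}  = ᶜ of {α, γ}
After Iteration 5 the family is unchanged; done.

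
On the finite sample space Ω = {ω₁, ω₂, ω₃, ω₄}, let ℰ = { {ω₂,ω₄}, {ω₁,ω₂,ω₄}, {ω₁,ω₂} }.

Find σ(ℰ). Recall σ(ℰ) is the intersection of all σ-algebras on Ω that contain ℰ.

|σ(ℰ)| = 16.  σ(ℰ) = { {}, {ω₁}, {ω₂}, {ω₃}, {ω₄}, {ω₁,ω₂}, {ω₁,ω₃}, {ω₁,ω₄}, {ω₂,ω₃}, {ω₂,ω₄}, {ω₃,ω₄}, {ω₁,ω₂,ω₃}, {ω₁,ω₂,ω₄}, {ω₁,ω₃,ω₄}, {ω₂,ω₃,ω₄}, Ω }

Trace:
Take S₀ = ℰ ∪ {∅, Ω} = { {}, {ω₁,ω₂}, {ω₂,ω₄}, {ω₁,ω₂,ω₄}, Ω }.
Step 1: 3 new —
  {ω₃}  = complement {ω₁,ω₂,ω₄}
  {ω₁,ω₃}  = complement {ω₂,ω₄}
  {ω₃,ω₄}  = complement {ω₁,ω₂}
  |family| = 8
Step 2 adds 3:
  {ω₁,ω₂,ω₃}  = {ω₃} ∪ {ω₁,ω₂}
  {ω₁,ω₃,ω₄}  = {ω₃,ω₄} ∪ {ω₁,ω₃}
  {ω₂,ω₃,ω₄}  = {ω₃} ∪ {ω₂,ω₄}
  |family| = 11
Step 3: +3 →
  {ω₁}  = complement {ω₂,ω₃,ω₄}
  {ω₂}  = complement {ω₁,ω₃,ω₄}
  {ω₄}  = complement {ω₁,ω₂,ω₃}
  |family| = 14
Step 4: 2 new —
  {ω₁,ω₄}  = {ω₄} ∪ {ω₁}
  {ω₂,ω₃}  = {ω₃} ∪ {ω₂}
  |family| = 16
Step 5: closed — nothing new.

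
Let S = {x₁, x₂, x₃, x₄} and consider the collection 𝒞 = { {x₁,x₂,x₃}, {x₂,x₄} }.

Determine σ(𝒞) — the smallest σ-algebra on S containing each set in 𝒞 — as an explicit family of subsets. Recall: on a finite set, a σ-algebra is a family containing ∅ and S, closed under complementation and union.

Seed the family with 𝒞 together with ∅ and S: { {}, {x₂,x₄}, {x₁,x₂,x₃}, S }.
Step 1: 2 new —
  {x₄}  = ᶜ of {x₁,x₂,x₃}
  {x₁,x₃}  = ᶜ of {x₂,x₄}
Step 2 (1 new):
  {x₁,x₃,x₄}  = {x₁,x₃} ∪ {x₄}
Step 3. New:
  {x₂}  = ᶜ of {x₁,x₃,x₄}
After Step 4 the family is unchanged; done.

σ(𝒞) = { {}, {x₂}, {x₄}, {x₁,x₃}, {x₂,x₄}, {x₁,x₂,x₃}, {x₁,x₃,x₄}, S }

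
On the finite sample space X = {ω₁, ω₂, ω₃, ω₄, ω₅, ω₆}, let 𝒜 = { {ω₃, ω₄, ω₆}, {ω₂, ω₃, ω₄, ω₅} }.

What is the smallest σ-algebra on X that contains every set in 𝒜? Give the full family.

Answer: σ(𝒜) = { {}, {ω₁}, {ω₆}, {ω₁, ω₆}, {ω₂, ω₅}, {ω₃, ω₄}, {ω₁, ω₂, ω₅}, {ω₁, ω₃, ω₄}, {ω₂, ω₅, ω₆}, {ω₃, ω₄, ω₆}, {ω₁, ω₂, ω₅, ω₆}, {ω₁, ω₃, ω₄, ω₆}, {ω₂, ω₃, ω₄, ω₅}, {ω₁, ω₂, ω₃, ω₄, ω₅}, {ω₂, ω₃, ω₄, ω₅, ω₆}, X }

Derivation:
Start: 𝒜 ∪ {∅, X} = { {}, {ω₃, ω₄, ω₆}, {ω₂, ω₃, ω₄, ω₅}, X }.
Iteration 1 adds 3:
  {ω₁, ω₆}  = ᶜ of {ω₂, ω₃, ω₄, ω₅}
  {ω₁, ω₂, ω₅}  = ᶜ of {ω₃, ω₄, ω₆}
  {ω₂, ω₃, ω₄, ω₅, ω₆}  = {ω₃, ω₄, ω₆} ∪ {ω₂, ω₃, ω₄, ω₅}
  (now 7)
Iteration 2 (4 new):
  {ω₁}  = ᶜ of {ω₂, ω₃, ω₄, ω₅, ω₆}
  {ω₁, ω₂, ω₅, ω₆}  = {ω₁, ω₂, ω₅} ∪ {ω₁, ω₆}
  {ω₁, ω₃, ω₄, ω₆}  = {ω₁, ω₆} ∪ {ω₃, ω₄, ω₆}
  {ω₁, ω₂, ω₃, ω₄, ω₅}  = {ω₁, ω₂, ω₅} ∪ {ω₂, ω₃, ω₄, ω₅}
  (now 11)
Iteration 3 (3 new):
  {ω₆}  = ᶜ of {ω₁, ω₂, ω₃, ω₄, ω₅}
  {ω₂, ω₅}  = ᶜ of {ω₁, ω₃, ω₄, ω₆}
  {ω₃, ω₄}  = ᶜ of {ω₁, ω₂, ω₅, ω₆}
  (now 14)
Iteration 4: +2 →
  {ω₁, ω₃, ω₄}  = {ω₃, ω₄} ∪ {ω₁}
  {ω₂, ω₅, ω₆}  = {ω₂, ω₅} ∪ {ω₆}
  (now 16)
Iteration 5: already closed under ᶜ and ∪.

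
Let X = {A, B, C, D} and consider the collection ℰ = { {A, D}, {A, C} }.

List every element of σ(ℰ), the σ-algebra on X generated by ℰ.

Initial family (4 sets): { {}, {A, C}, {A, D}, X }.
Pass 1: 3 new —
  {B, C}  = complement {A, D}
  {B, D}  = complement {A, C}
  {A, C, D}  = {A, C} ∪ {A, D}
  — 7 sets.
Pass 2 adds 4:
  {B}  = complement {A, C, D}
  {A, B, C}  = {B, C} ∪ {A, C}
  {A, B, D}  = {A, D} ∪ {B, D}
  {B, C, D}  = {B, C} ∪ {B, D}
  — 11 sets.
Pass 3. New:
  {A}  = complement {B, C, D}
  {C}  = complement {A, B, D}
  {D}  = complement {A, B, C}
  — 14 sets.
Pass 4. New:
  {A, B}  = {B} ∪ {A}
  {C, D}  = {C} ∪ {D}
  — 16 sets.
After Pass 5 the family is unchanged; done.

Therefore σ(ℰ) = { {}, {A}, {B}, {C}, {D}, {A, B}, {A, C}, {A, D}, {B, C}, {B, D}, {C, D}, {A, B, C}, {A, B, D}, {A, C, D}, {B, C, D}, X } (|σ(ℰ)| = 16).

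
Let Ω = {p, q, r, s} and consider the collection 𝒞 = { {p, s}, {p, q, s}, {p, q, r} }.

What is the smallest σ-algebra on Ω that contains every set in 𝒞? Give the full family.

Seed the family with 𝒞 together with ∅ and Ω: { {}, {p, s}, {p, q, r}, {p, q, s}, Ω }.
Iteration 1: 3 new —
  {r}  = ᶜ of {p, q, s}
  {s}  = ᶜ of {p, q, r}
  {q, r}  = ᶜ of {p, s}
  (now 8)
Iteration 2: +3 →
  {r, s}  = {s} ∪ {r}
  {p, r, s}  = {r} ∪ {p, s}
  {q, r, s}  = {s} ∪ {q, r}
  (now 11)
Iteration 3: +3 →
  {p}  = ᶜ of {q, r, s}
  {q}  = ᶜ of {p, r, s}
  {p, q}  = ᶜ of {r, s}
  (now 14)
Iteration 4 (2 new):
  {p, r}  = {r} ∪ {p}
  {q, s}  = {s} ∪ {q}
  (now 16)
Iteration 5: no new sets; the family is a σ-algebra.

σ(𝒞) = { {}, {p}, {q}, {r}, {s}, {p, q}, {p, r}, {p, s}, {q, r}, {q, s}, {r, s}, {p, q, r}, {p, q, s}, {p, r, s}, {q, r, s}, Ω }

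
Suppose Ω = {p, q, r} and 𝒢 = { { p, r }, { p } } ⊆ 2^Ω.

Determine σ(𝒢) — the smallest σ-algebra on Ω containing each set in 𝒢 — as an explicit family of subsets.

σ(𝒢) = { ∅, { p }, { q }, { r }, { p, q }, { p, r }, { q, r }, Ω }

Derivation:
Take S₀ = 𝒢 ∪ {∅, Ω} = { ∅, { p }, { p, r }, Ω }.
Step 1: 2 new —
  { q }  = complement { p, r }
  { q, r }  = complement { p }
  — 6 sets.
Step 2 adds 1:
  { p, q }  = { q } ∪ { p }
  — 7 sets.
Step 3: +1 →
  { r }  = complement { p, q }
  — 8 sets.
Step 4: no new sets; the family is a σ-algebra.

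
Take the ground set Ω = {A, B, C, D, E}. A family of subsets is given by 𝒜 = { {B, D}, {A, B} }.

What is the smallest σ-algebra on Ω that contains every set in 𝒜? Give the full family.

Initial family (4 sets): { {}, {A, B}, {B, D}, Ω }.
Step 1. New:
  {A, B, D}  = {A, B} ∪ {B, D}
  {A, C, E}  = Ω∖{B, D}
  {C, D, E}  = Ω∖{A, B}
  [7 total]
Step 2. New:
  {C, E}  = Ω∖{A, B, D}
  {A, B, C, E}  = {A, B} ∪ {A, C, E}
  {A, C, D, E}  = {C, D, E} ∪ {A, C, E}
  {B, C, D, E}  = {C, D, E} ∪ {B, D}
  [11 total]
Step 3: 3 new —
  {A}  = Ω∖{B, C, D, E}
  {B}  = Ω∖{A, C, D, E}
  {D}  = Ω∖{A, B, C, E}
  [14 total]
Step 4 (2 new):
  {A, D}  = {D} ∪ {A}
  {B, C, E}  = {C, E} ∪ {B}
  [16 total]
Step 5: already closed under ᶜ and ∪.

|σ(𝒜)| = 16.  σ(𝒜) = { {}, {A}, {B}, {D}, {A, B}, {A, D}, {B, D}, {C, E}, {A, B, D}, {A, C, E}, {B, C, E}, {C, D, E}, {A, B, C, E}, {A, C, D, E}, {B, C, D, E}, Ω }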